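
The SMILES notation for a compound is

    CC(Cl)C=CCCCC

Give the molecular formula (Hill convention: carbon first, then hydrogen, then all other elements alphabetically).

Walk through each heavy atom and fill implicit hydrogens from standard valence (C 4, N 3, O 2, S 2, halogen 1):
  atom 1: C, bond orders sum to 1 (valence 4) → 3 H
  atom 2: C, bond orders sum to 3 (valence 4) → 1 H
  atom 3: Cl (halogen, monovalent) → 0 H
  atom 4: C, bond orders sum to 3 (valence 4) → 1 H
  atom 5: C, bond orders sum to 3 (valence 4) → 1 H
  atom 6: C, bond orders sum to 2 (valence 4) → 2 H
  atom 7: C, bond orders sum to 2 (valence 4) → 2 H
  atom 8: C, bond orders sum to 2 (valence 4) → 2 H
  atom 9: C, bond orders sum to 1 (valence 4) → 3 H
Totals → C:8, H:15, Cl:1.

C8H15Cl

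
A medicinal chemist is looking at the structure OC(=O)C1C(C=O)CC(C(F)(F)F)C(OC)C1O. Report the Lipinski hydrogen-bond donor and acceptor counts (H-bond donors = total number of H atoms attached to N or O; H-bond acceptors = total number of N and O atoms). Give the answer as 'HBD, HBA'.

Donors: find every N or O and count the H atoms it carries.
  atom 1 (O): bond orders sum to 1 → 1 H
  atom 3 (O): bond orders sum to 2 → 0 H
  atom 7 (O): bond orders sum to 2 → 0 H
  atom 15 (O): bond orders sum to 2 → 0 H
  atom 18 (O): bond orders sum to 1 → 1 H
Lipinski HBD = 2.
Acceptors: N atoms = 0, O atoms = 5 → HBA = 5.

2, 5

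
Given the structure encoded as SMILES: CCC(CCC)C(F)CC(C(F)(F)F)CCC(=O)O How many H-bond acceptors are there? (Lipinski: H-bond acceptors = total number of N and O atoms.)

2

N atoms: 0; O atoms: 2.
Lipinski HBA = 0 + 2 = 2.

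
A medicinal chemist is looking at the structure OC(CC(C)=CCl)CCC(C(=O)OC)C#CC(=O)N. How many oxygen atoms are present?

4

Scan the SMILES for O atoms (remember two-letter symbols like Cl and Br are single atoms).
Oxygen count: 4.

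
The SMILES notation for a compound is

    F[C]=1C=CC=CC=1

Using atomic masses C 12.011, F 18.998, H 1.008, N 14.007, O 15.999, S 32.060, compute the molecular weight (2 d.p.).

First, the molecular formula is C6H5F (counting implicit H from valence).
  C: 6 × 12.011 = 72.066
  F: 1 × 18.998 = 18.998
  H: 5 × 1.008 = 5.040
Sum: 6×12.011 + 1×18.998 + 5×1.008 = 96.104 → 96.10 g/mol.

96.10 g/mol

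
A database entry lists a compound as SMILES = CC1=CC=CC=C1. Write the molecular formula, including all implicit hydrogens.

Walk through each heavy atom and fill implicit hydrogens from standard valence (C 4, N 3, O 2, S 2, halogen 1):
  atom 1: C, bond orders sum to 1 (valence 4) → 3 H
  atom 2: C, bond orders sum to 4 (valence 4) → 0 H
  atom 3: C, bond orders sum to 3 (valence 4) → 1 H
  atom 4: C, bond orders sum to 3 (valence 4) → 1 H
  atom 5: C, bond orders sum to 3 (valence 4) → 1 H
  atom 6: C, bond orders sum to 3 (valence 4) → 1 H
  atom 7: C, bond orders sum to 3 (valence 4) → 1 H
Totals → C:7, H:8.
In Hill order: C7H8.

C7H8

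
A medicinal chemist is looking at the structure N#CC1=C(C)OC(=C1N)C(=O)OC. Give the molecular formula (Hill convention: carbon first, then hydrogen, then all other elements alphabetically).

Walk through each heavy atom and fill implicit hydrogens from standard valence (C 4, N 3, O 2, S 2, halogen 1):
  atom 1: N, bond orders sum to 3 (valence 3) → 0 H
  atom 2: C, bond orders sum to 4 (valence 4) → 0 H
  atom 3: C, bond orders sum to 4 (valence 4) → 0 H
  atom 4: C, bond orders sum to 4 (valence 4) → 0 H
  atom 5: C, bond orders sum to 1 (valence 4) → 3 H
  atom 6: O, bond orders sum to 2 (valence 2) → 0 H
  atom 7: C, bond orders sum to 4 (valence 4) → 0 H
  atom 8: C, bond orders sum to 4 (valence 4) → 0 H
  atom 9: N, bond orders sum to 1 (valence 3) → 2 H
  atom 10: C, bond orders sum to 4 (valence 4) → 0 H
  atom 11: O, bond orders sum to 2 (valence 2) → 0 H
  atom 12: O, bond orders sum to 2 (valence 2) → 0 H
  atom 13: C, bond orders sum to 1 (valence 4) → 3 H
Totals → C:8, H:8, N:2, O:3.

C8H8N2O3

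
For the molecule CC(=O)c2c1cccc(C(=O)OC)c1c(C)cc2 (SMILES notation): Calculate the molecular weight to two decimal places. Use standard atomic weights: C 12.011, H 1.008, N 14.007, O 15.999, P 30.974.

242.27 g/mol

First, the molecular formula is C15H14O3 (counting implicit H from valence).
  C: 15 × 12.011 = 180.165
  H: 14 × 1.008 = 14.112
  O: 3 × 15.999 = 47.997
Sum: 15×12.011 + 14×1.008 + 3×15.999 = 242.274 → 242.27 g/mol.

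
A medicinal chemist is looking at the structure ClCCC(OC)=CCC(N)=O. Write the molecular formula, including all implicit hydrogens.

Walk through each heavy atom and fill implicit hydrogens from standard valence (C 4, N 3, O 2, S 2, halogen 1):
  atom 1: Cl (halogen, monovalent) → 0 H
  atom 2: C, bond orders sum to 2 (valence 4) → 2 H
  atom 3: C, bond orders sum to 2 (valence 4) → 2 H
  atom 4: C, bond orders sum to 4 (valence 4) → 0 H
  atom 5: O, bond orders sum to 2 (valence 2) → 0 H
  atom 6: C, bond orders sum to 1 (valence 4) → 3 H
  atom 7: C, bond orders sum to 3 (valence 4) → 1 H
  atom 8: C, bond orders sum to 2 (valence 4) → 2 H
  atom 9: C, bond orders sum to 4 (valence 4) → 0 H
  atom 10: N, bond orders sum to 1 (valence 3) → 2 H
  atom 11: O, bond orders sum to 2 (valence 2) → 0 H
Totals → C:7, H:12, Cl:1, N:1, O:2.

C7H12ClNO2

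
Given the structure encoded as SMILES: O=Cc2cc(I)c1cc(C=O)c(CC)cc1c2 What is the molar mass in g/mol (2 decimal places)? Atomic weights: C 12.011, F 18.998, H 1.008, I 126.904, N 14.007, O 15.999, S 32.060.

338.14 g/mol

First, the molecular formula is C14H11IO2 (counting implicit H from valence).
  C: 14 × 12.011 = 168.154
  H: 11 × 1.008 = 11.088
  I: 1 × 126.904 = 126.904
  O: 2 × 15.999 = 31.998
Sum: 14×12.011 + 11×1.008 + 1×126.904 + 2×15.999 = 338.144 → 338.14 g/mol.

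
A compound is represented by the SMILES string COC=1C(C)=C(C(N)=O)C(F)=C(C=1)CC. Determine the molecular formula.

C11H14FNO2

Walk through each heavy atom and fill implicit hydrogens from standard valence (C 4, N 3, O 2, S 2, halogen 1):
  atom 1: C, bond orders sum to 1 (valence 4) → 3 H
  atom 2: O, bond orders sum to 2 (valence 2) → 0 H
  atom 3: C, bond orders sum to 4 (valence 4) → 0 H
  atom 4: C, bond orders sum to 4 (valence 4) → 0 H
  atom 5: C, bond orders sum to 1 (valence 4) → 3 H
  atom 6: C, bond orders sum to 4 (valence 4) → 0 H
  atom 7: C, bond orders sum to 4 (valence 4) → 0 H
  atom 8: N, bond orders sum to 1 (valence 3) → 2 H
  atom 9: O, bond orders sum to 2 (valence 2) → 0 H
  atom 10: C, bond orders sum to 4 (valence 4) → 0 H
  atom 11: F (halogen, monovalent) → 0 H
  atom 12: C, bond orders sum to 4 (valence 4) → 0 H
  atom 13: C, bond orders sum to 3 (valence 4) → 1 H
  atom 14: C, bond orders sum to 2 (valence 4) → 2 H
  atom 15: C, bond orders sum to 1 (valence 4) → 3 H
Totals → C:11, H:14, F:1, N:1, O:2.
In Hill order: C11H14FNO2.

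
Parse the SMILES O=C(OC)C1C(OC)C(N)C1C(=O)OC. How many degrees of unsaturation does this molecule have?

3

Degree of unsaturation = (number of rings) + (number of π bonds).
Ring closures in the SMILES: 1.
π bonds: 2 double bonds (each 1 DoU) → 2 DoU from unsaturation.
Total DoU = 1 + 2 = 3.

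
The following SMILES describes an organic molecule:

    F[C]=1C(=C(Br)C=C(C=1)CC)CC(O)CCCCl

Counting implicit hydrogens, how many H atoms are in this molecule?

Walk through each heavy atom and fill implicit hydrogens from standard valence (C 4, N 3, O 2, S 2, halogen 1):
  atom 1: F (halogen, monovalent) → 0 H
  atom 2: C with explicit H count 0
  atom 3: C, bond orders sum to 4 (valence 4) → 0 H
  atom 4: C, bond orders sum to 4 (valence 4) → 0 H
  atom 5: Br (halogen, monovalent) → 0 H
  atom 6: C, bond orders sum to 3 (valence 4) → 1 H
  atom 7: C, bond orders sum to 4 (valence 4) → 0 H
  atom 8: C, bond orders sum to 3 (valence 4) → 1 H
  atom 9: C, bond orders sum to 2 (valence 4) → 2 H
  atom 10: C, bond orders sum to 1 (valence 4) → 3 H
  atom 11: C, bond orders sum to 2 (valence 4) → 2 H
  atom 12: C, bond orders sum to 3 (valence 4) → 1 H
  atom 13: O, bond orders sum to 1 (valence 2) → 1 H
  atom 14: C, bond orders sum to 2 (valence 4) → 2 H
  atom 15: C, bond orders sum to 2 (valence 4) → 2 H
  atom 16: C, bond orders sum to 2 (valence 4) → 2 H
  atom 17: Cl (halogen, monovalent) → 0 H
Total hydrogens: 17.

17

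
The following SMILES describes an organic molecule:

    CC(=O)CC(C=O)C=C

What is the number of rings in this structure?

In SMILES, each pair of matching ring-closure digits denotes one ring-closing bond; the number of such bonds equals the number of independent rings.
Ring-closure bonds here: 0.

0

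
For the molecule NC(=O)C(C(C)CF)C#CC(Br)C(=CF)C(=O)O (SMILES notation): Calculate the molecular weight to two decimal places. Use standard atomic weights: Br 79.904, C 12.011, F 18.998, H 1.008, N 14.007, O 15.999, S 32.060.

324.12 g/mol

First, the molecular formula is C11H12BrF2NO3 (counting implicit H from valence).
  Br: 1 × 79.904 = 79.904
  C: 11 × 12.011 = 132.121
  F: 2 × 18.998 = 37.996
  H: 12 × 1.008 = 12.096
  N: 1 × 14.007 = 14.007
  O: 3 × 15.999 = 47.997
Sum: 1×79.904 + 11×12.011 + 2×18.998 + 12×1.008 + 1×14.007 + 3×15.999 = 324.121 → 324.12 g/mol.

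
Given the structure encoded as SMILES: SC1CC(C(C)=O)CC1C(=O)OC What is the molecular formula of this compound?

Walk through each heavy atom and fill implicit hydrogens from standard valence (C 4, N 3, O 2, S 2, halogen 1):
  atom 1: S, bond orders sum to 1 (valence 2) → 1 H
  atom 2: C, bond orders sum to 3 (valence 4) → 1 H
  atom 3: C, bond orders sum to 2 (valence 4) → 2 H
  atom 4: C, bond orders sum to 3 (valence 4) → 1 H
  atom 5: C, bond orders sum to 4 (valence 4) → 0 H
  atom 6: C, bond orders sum to 1 (valence 4) → 3 H
  atom 7: O, bond orders sum to 2 (valence 2) → 0 H
  atom 8: C, bond orders sum to 2 (valence 4) → 2 H
  atom 9: C, bond orders sum to 3 (valence 4) → 1 H
  atom 10: C, bond orders sum to 4 (valence 4) → 0 H
  atom 11: O, bond orders sum to 2 (valence 2) → 0 H
  atom 12: O, bond orders sum to 2 (valence 2) → 0 H
  atom 13: C, bond orders sum to 1 (valence 4) → 3 H
Totals → C:9, H:14, O:3, S:1.
In Hill order: C9H14O3S.

C9H14O3S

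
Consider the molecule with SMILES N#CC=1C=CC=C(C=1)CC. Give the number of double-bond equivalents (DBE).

6

Molecular formula: C9H9N.
DoU = (2C + 2 + N − H − X) / 2, where X is the halogen count and O/S are ignored.
    = (2·9 + 2 + 1 − 9 − 0) / 2 = 12 / 2 = 6.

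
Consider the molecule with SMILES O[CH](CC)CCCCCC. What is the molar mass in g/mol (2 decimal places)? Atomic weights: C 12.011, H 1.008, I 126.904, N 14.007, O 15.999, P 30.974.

First, the molecular formula is C9H20O (counting implicit H from valence).
  C: 9 × 12.011 = 108.099
  H: 20 × 1.008 = 20.160
  O: 1 × 15.999 = 15.999
Sum: 9×12.011 + 20×1.008 + 1×15.999 = 144.258 → 144.26 g/mol.

144.26 g/mol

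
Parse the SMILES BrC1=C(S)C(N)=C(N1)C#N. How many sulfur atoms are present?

1

Scan the SMILES for S atoms (remember two-letter symbols like Cl and Br are single atoms).
Sulfur count: 1.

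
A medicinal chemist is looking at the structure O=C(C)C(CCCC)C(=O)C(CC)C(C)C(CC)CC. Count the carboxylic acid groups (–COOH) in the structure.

Scan the SMILES for the carboxylic acid motif — none present.
Groups that are present: 2 ketone.

0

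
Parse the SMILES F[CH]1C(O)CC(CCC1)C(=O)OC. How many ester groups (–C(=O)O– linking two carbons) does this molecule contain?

The ester motif appears at heavy-atom position 10 in the SMILES.
Other groups present: 1 hydroxyl.
Ester count: 1.

1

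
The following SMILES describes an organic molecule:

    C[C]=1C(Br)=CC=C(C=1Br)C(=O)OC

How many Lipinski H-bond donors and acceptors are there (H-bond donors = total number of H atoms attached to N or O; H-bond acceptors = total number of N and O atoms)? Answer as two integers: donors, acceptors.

Donors: find every N or O and count the H atoms it carries.
  atom 11 (O): bond orders sum to 2 → 0 H
  atom 12 (O): bond orders sum to 2 → 0 H
Lipinski HBD = 0.
Acceptors: N atoms = 0, O atoms = 2 → HBA = 2.

0, 2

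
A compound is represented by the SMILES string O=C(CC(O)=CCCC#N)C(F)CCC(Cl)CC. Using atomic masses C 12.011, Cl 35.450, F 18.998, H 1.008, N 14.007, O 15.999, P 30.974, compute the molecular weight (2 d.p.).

275.75 g/mol

First, the molecular formula is C13H19ClFNO2 (counting implicit H from valence).
  C: 13 × 12.011 = 156.143
  Cl: 1 × 35.450 = 35.450
  F: 1 × 18.998 = 18.998
  H: 19 × 1.008 = 19.152
  N: 1 × 14.007 = 14.007
  O: 2 × 15.999 = 31.998
Sum: 13×12.011 + 1×35.450 + 1×18.998 + 19×1.008 + 1×14.007 + 2×15.999 = 275.748 → 275.75 g/mol.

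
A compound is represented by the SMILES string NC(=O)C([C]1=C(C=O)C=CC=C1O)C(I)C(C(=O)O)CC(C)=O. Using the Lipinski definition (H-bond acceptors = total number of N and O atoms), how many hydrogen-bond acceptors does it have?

7

N atoms: 1; O atoms: 6.
Lipinski HBA = 1 + 6 = 7.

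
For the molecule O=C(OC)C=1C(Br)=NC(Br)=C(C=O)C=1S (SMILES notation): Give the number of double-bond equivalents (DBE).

6

Degree of unsaturation = (number of rings) + (number of π bonds).
Ring closures in the SMILES: 1.
π bonds: 5 double bonds (each 1 DoU) → 5 DoU from unsaturation.
Total DoU = 1 + 5 = 6.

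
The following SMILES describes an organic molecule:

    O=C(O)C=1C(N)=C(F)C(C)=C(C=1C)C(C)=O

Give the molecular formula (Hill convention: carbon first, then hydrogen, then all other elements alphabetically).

Walk through each heavy atom and fill implicit hydrogens from standard valence (C 4, N 3, O 2, S 2, halogen 1):
  atom 1: O, bond orders sum to 2 (valence 2) → 0 H
  atom 2: C, bond orders sum to 4 (valence 4) → 0 H
  atom 3: O, bond orders sum to 1 (valence 2) → 1 H
  atom 4: C, bond orders sum to 4 (valence 4) → 0 H
  atom 5: C, bond orders sum to 4 (valence 4) → 0 H
  atom 6: N, bond orders sum to 1 (valence 3) → 2 H
  atom 7: C, bond orders sum to 4 (valence 4) → 0 H
  atom 8: F (halogen, monovalent) → 0 H
  atom 9: C, bond orders sum to 4 (valence 4) → 0 H
  atom 10: C, bond orders sum to 1 (valence 4) → 3 H
  atom 11: C, bond orders sum to 4 (valence 4) → 0 H
  atom 12: C, bond orders sum to 4 (valence 4) → 0 H
  atom 13: C, bond orders sum to 1 (valence 4) → 3 H
  atom 14: C, bond orders sum to 4 (valence 4) → 0 H
  atom 15: C, bond orders sum to 1 (valence 4) → 3 H
  atom 16: O, bond orders sum to 2 (valence 2) → 0 H
Totals → C:11, H:12, F:1, N:1, O:3.
In Hill order: C11H12FNO3.

C11H12FNO3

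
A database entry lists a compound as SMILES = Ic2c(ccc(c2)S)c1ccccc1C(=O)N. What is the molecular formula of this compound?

Walk through each heavy atom and fill implicit hydrogens from standard valence (C 4, N 3, O 2, S 2, halogen 1); for lowercase aromatic atoms, an aromatic c carries 1 H when it has two neighbours and 0 H with three, and aromatic n carries 0 H:
  atom 1: I (halogen, monovalent) → 0 H
  atom 2: aromatic c, 3 neighbours → 0 H
  atom 3: aromatic c, 3 neighbours → 0 H
  atom 4: aromatic c, 2 neighbours → 1 H
  atom 5: aromatic c, 2 neighbours → 1 H
  atom 6: aromatic c, 3 neighbours → 0 H
  atom 7: aromatic c, 2 neighbours → 1 H
  atom 8: S, bond orders sum to 1 (valence 2) → 1 H
  atom 9: aromatic c, 3 neighbours → 0 H
  atom 10: aromatic c, 2 neighbours → 1 H
  atom 11: aromatic c, 2 neighbours → 1 H
  atom 12: aromatic c, 2 neighbours → 1 H
  atom 13: aromatic c, 2 neighbours → 1 H
  atom 14: aromatic c, 3 neighbours → 0 H
  atom 15: C, bond orders sum to 4 (valence 4) → 0 H
  atom 16: O, bond orders sum to 2 (valence 2) → 0 H
  atom 17: N, bond orders sum to 1 (valence 3) → 2 H
Totals → C:13, H:10, I:1, N:1, O:1, S:1.

C13H10INOS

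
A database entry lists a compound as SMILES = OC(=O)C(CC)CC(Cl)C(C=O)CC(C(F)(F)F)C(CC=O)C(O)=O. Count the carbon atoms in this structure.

Count every carbon token in the SMILES (each C, including those in ring-closure positions and inside branches).
Carbon count: 15.

15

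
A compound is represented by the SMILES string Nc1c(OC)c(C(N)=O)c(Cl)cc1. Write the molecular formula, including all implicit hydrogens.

Walk through each heavy atom and fill implicit hydrogens from standard valence (C 4, N 3, O 2, S 2, halogen 1); for lowercase aromatic atoms, an aromatic c carries 1 H when it has two neighbours and 0 H with three, and aromatic n carries 0 H:
  atom 1: N, bond orders sum to 1 (valence 3) → 2 H
  atom 2: aromatic c, 3 neighbours → 0 H
  atom 3: aromatic c, 3 neighbours → 0 H
  atom 4: O, bond orders sum to 2 (valence 2) → 0 H
  atom 5: C, bond orders sum to 1 (valence 4) → 3 H
  atom 6: aromatic c, 3 neighbours → 0 H
  atom 7: C, bond orders sum to 4 (valence 4) → 0 H
  atom 8: N, bond orders sum to 1 (valence 3) → 2 H
  atom 9: O, bond orders sum to 2 (valence 2) → 0 H
  atom 10: aromatic c, 3 neighbours → 0 H
  atom 11: Cl (halogen, monovalent) → 0 H
  atom 12: aromatic c, 2 neighbours → 1 H
  atom 13: aromatic c, 2 neighbours → 1 H
Totals → C:8, H:9, Cl:1, N:2, O:2.

C8H9ClN2O2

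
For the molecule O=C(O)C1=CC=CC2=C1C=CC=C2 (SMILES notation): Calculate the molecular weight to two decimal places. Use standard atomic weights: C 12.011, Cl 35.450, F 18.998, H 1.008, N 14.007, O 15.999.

First, the molecular formula is C11H8O2 (counting implicit H from valence).
  C: 11 × 12.011 = 132.121
  H: 8 × 1.008 = 8.064
  O: 2 × 15.999 = 31.998
Sum: 11×12.011 + 8×1.008 + 2×15.999 = 172.183 → 172.18 g/mol.

172.18 g/mol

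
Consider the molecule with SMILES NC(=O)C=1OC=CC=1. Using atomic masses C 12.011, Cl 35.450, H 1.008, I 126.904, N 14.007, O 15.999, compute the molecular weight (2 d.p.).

First, the molecular formula is C5H5NO2 (counting implicit H from valence).
  C: 5 × 12.011 = 60.055
  H: 5 × 1.008 = 5.040
  N: 1 × 14.007 = 14.007
  O: 2 × 15.999 = 31.998
Sum: 5×12.011 + 5×1.008 + 1×14.007 + 2×15.999 = 111.100 → 111.10 g/mol.

111.10 g/mol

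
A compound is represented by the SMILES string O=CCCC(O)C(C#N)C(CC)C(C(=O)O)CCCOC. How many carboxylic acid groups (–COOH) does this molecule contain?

1

The carboxylic acid motif appears at heavy-atom position 14 in the SMILES.
Other groups present: 1 aldehyde, 1 ether, 1 hydroxyl, 1 nitrile.
Carboxylic acid count: 1.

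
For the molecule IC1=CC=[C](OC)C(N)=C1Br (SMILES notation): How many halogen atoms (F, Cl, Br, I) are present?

Halogen atoms appear at heavy-atom positions 1, 11 (1×Br, 1×I).
Other groups present: 1 ether, 1 primary amine.
Halogen count: 2.

2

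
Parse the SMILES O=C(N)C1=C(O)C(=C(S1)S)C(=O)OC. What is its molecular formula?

Walk through each heavy atom and fill implicit hydrogens from standard valence (C 4, N 3, O 2, S 2, halogen 1):
  atom 1: O, bond orders sum to 2 (valence 2) → 0 H
  atom 2: C, bond orders sum to 4 (valence 4) → 0 H
  atom 3: N, bond orders sum to 1 (valence 3) → 2 H
  atom 4: C, bond orders sum to 4 (valence 4) → 0 H
  atom 5: C, bond orders sum to 4 (valence 4) → 0 H
  atom 6: O, bond orders sum to 1 (valence 2) → 1 H
  atom 7: C, bond orders sum to 4 (valence 4) → 0 H
  atom 8: C, bond orders sum to 4 (valence 4) → 0 H
  atom 9: S, bond orders sum to 2 (valence 2) → 0 H
  atom 10: S, bond orders sum to 1 (valence 2) → 1 H
  atom 11: C, bond orders sum to 4 (valence 4) → 0 H
  atom 12: O, bond orders sum to 2 (valence 2) → 0 H
  atom 13: O, bond orders sum to 2 (valence 2) → 0 H
  atom 14: C, bond orders sum to 1 (valence 4) → 3 H
Totals → C:7, H:7, N:1, O:4, S:2.
In Hill order: C7H7NO4S2.

C7H7NO4S2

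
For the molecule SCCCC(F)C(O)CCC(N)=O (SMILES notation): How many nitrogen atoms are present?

Scan the SMILES for N atoms (remember two-letter symbols like Cl and Br are single atoms).
Nitrogen count: 1.

1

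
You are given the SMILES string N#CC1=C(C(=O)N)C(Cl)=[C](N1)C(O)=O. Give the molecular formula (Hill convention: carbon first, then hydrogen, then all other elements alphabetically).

Walk through each heavy atom and fill implicit hydrogens from standard valence (C 4, N 3, O 2, S 2, halogen 1):
  atom 1: N, bond orders sum to 3 (valence 3) → 0 H
  atom 2: C, bond orders sum to 4 (valence 4) → 0 H
  atom 3: C, bond orders sum to 4 (valence 4) → 0 H
  atom 4: C, bond orders sum to 4 (valence 4) → 0 H
  atom 5: C, bond orders sum to 4 (valence 4) → 0 H
  atom 6: O, bond orders sum to 2 (valence 2) → 0 H
  atom 7: N, bond orders sum to 1 (valence 3) → 2 H
  atom 8: C, bond orders sum to 4 (valence 4) → 0 H
  atom 9: Cl (halogen, monovalent) → 0 H
  atom 10: C with explicit H count 0
  atom 11: N, bond orders sum to 2 (valence 3) → 1 H
  atom 12: C, bond orders sum to 4 (valence 4) → 0 H
  atom 13: O, bond orders sum to 1 (valence 2) → 1 H
  atom 14: O, bond orders sum to 2 (valence 2) → 0 H
Totals → C:7, H:4, Cl:1, N:3, O:3.
In Hill order: C7H4ClN3O3.

C7H4ClN3O3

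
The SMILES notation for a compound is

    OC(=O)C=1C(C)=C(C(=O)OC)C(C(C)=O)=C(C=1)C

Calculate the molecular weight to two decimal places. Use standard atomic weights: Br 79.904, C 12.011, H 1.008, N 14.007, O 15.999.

First, the molecular formula is C13H14O5 (counting implicit H from valence).
  C: 13 × 12.011 = 156.143
  H: 14 × 1.008 = 14.112
  O: 5 × 15.999 = 79.995
Sum: 13×12.011 + 14×1.008 + 5×15.999 = 250.250 → 250.25 g/mol.

250.25 g/mol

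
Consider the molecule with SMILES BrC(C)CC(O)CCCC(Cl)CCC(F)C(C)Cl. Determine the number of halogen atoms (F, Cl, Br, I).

4

Halogen atoms appear at heavy-atom positions 1, 11, 15, 18 (1×Br, 2×Cl, 1×F).
Other groups present: 1 hydroxyl.
Halogen count: 4.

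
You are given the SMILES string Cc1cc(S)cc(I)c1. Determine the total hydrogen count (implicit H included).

Walk through each heavy atom and fill implicit hydrogens from standard valence (C 4, N 3, O 2, S 2, halogen 1); for lowercase aromatic atoms, an aromatic c carries 1 H when it has two neighbours and 0 H with three, and aromatic n carries 0 H:
  atom 1: C, bond orders sum to 1 (valence 4) → 3 H
  atom 2: aromatic c, 3 neighbours → 0 H
  atom 3: aromatic c, 2 neighbours → 1 H
  atom 4: aromatic c, 3 neighbours → 0 H
  atom 5: S, bond orders sum to 1 (valence 2) → 1 H
  atom 6: aromatic c, 2 neighbours → 1 H
  atom 7: aromatic c, 3 neighbours → 0 H
  atom 8: I (halogen, monovalent) → 0 H
  atom 9: aromatic c, 2 neighbours → 1 H
Total hydrogens: 7.

7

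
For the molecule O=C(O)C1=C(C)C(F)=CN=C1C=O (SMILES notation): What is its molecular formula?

C8H6FNO3

Walk through each heavy atom and fill implicit hydrogens from standard valence (C 4, N 3, O 2, S 2, halogen 1):
  atom 1: O, bond orders sum to 2 (valence 2) → 0 H
  atom 2: C, bond orders sum to 4 (valence 4) → 0 H
  atom 3: O, bond orders sum to 1 (valence 2) → 1 H
  atom 4: C, bond orders sum to 4 (valence 4) → 0 H
  atom 5: C, bond orders sum to 4 (valence 4) → 0 H
  atom 6: C, bond orders sum to 1 (valence 4) → 3 H
  atom 7: C, bond orders sum to 4 (valence 4) → 0 H
  atom 8: F (halogen, monovalent) → 0 H
  atom 9: C, bond orders sum to 3 (valence 4) → 1 H
  atom 10: N, bond orders sum to 3 (valence 3) → 0 H
  atom 11: C, bond orders sum to 4 (valence 4) → 0 H
  atom 12: C, bond orders sum to 3 (valence 4) → 1 H
  atom 13: O, bond orders sum to 2 (valence 2) → 0 H
Totals → C:8, H:6, F:1, N:1, O:3.
In Hill order: C8H6FNO3.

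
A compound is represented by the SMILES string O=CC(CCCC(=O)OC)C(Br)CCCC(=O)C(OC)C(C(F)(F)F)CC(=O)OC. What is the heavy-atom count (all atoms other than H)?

30

Every atom symbol written in the SMILES (organic subset) is one heavy atom; implicit H are not written.
Heavy atoms by element → Br:1, C:19, F:3, O:7.
Total: 30.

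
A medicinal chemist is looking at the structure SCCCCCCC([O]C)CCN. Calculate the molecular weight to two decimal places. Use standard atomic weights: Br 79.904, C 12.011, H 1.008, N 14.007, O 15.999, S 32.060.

First, the molecular formula is C10H23NOS (counting implicit H from valence).
  C: 10 × 12.011 = 120.110
  H: 23 × 1.008 = 23.184
  N: 1 × 14.007 = 14.007
  O: 1 × 15.999 = 15.999
  S: 1 × 32.060 = 32.060
Sum: 10×12.011 + 23×1.008 + 1×14.007 + 1×15.999 + 1×32.060 = 205.360 → 205.36 g/mol.

205.36 g/mol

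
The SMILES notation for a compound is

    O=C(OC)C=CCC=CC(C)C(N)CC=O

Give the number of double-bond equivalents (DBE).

4

Degree of unsaturation = (number of rings) + (number of π bonds).
Ring closures in the SMILES: 0.
π bonds: 4 double bonds (each 1 DoU) → 4 DoU from unsaturation.
Total DoU = 0 + 4 = 4.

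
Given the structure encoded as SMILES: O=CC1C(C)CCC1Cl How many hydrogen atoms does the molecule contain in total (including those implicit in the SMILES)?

11

Walk through each heavy atom and fill implicit hydrogens from standard valence (C 4, N 3, O 2, S 2, halogen 1):
  atom 1: O, bond orders sum to 2 (valence 2) → 0 H
  atom 2: C, bond orders sum to 3 (valence 4) → 1 H
  atom 3: C, bond orders sum to 3 (valence 4) → 1 H
  atom 4: C, bond orders sum to 3 (valence 4) → 1 H
  atom 5: C, bond orders sum to 1 (valence 4) → 3 H
  atom 6: C, bond orders sum to 2 (valence 4) → 2 H
  atom 7: C, bond orders sum to 2 (valence 4) → 2 H
  atom 8: C, bond orders sum to 3 (valence 4) → 1 H
  atom 9: Cl (halogen, monovalent) → 0 H
Total hydrogens: 11.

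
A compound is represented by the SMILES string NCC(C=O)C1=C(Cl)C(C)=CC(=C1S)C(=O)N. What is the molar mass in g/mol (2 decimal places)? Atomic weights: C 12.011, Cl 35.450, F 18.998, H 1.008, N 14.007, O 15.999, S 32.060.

First, the molecular formula is C11H13ClN2O2S (counting implicit H from valence).
  C: 11 × 12.011 = 132.121
  Cl: 1 × 35.450 = 35.450
  H: 13 × 1.008 = 13.104
  N: 2 × 14.007 = 28.014
  O: 2 × 15.999 = 31.998
  S: 1 × 32.060 = 32.060
Sum: 11×12.011 + 1×35.450 + 13×1.008 + 2×14.007 + 2×15.999 + 1×32.060 = 272.747 → 272.75 g/mol.

272.75 g/mol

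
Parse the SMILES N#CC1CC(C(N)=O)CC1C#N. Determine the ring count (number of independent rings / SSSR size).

In SMILES, each pair of matching ring-closure digits denotes one ring-closing bond; the number of such bonds equals the number of independent rings.
Ring-closure bonds here: 1.

1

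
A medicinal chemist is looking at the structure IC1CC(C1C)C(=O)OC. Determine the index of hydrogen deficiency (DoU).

2

Degree of unsaturation = (number of rings) + (number of π bonds).
Ring closures in the SMILES: 1.
π bonds: 1 double bond (each 1 DoU) → 1 DoU from unsaturation.
Total DoU = 1 + 1 = 2.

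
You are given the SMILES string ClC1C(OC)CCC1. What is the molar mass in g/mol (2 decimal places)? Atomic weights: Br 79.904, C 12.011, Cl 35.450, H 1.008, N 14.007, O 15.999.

134.60 g/mol

First, the molecular formula is C6H11ClO (counting implicit H from valence).
  C: 6 × 12.011 = 72.066
  Cl: 1 × 35.450 = 35.450
  H: 11 × 1.008 = 11.088
  O: 1 × 15.999 = 15.999
Sum: 6×12.011 + 1×35.450 + 11×1.008 + 1×15.999 = 134.603 → 134.60 g/mol.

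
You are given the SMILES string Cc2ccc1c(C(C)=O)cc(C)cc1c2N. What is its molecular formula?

C14H15NO

Walk through each heavy atom and fill implicit hydrogens from standard valence (C 4, N 3, O 2, S 2, halogen 1); for lowercase aromatic atoms, an aromatic c carries 1 H when it has two neighbours and 0 H with three, and aromatic n carries 0 H:
  atom 1: C, bond orders sum to 1 (valence 4) → 3 H
  atom 2: aromatic c, 3 neighbours → 0 H
  atom 3: aromatic c, 2 neighbours → 1 H
  atom 4: aromatic c, 2 neighbours → 1 H
  atom 5: aromatic c, 3 neighbours → 0 H
  atom 6: aromatic c, 3 neighbours → 0 H
  atom 7: C, bond orders sum to 4 (valence 4) → 0 H
  atom 8: C, bond orders sum to 1 (valence 4) → 3 H
  atom 9: O, bond orders sum to 2 (valence 2) → 0 H
  atom 10: aromatic c, 2 neighbours → 1 H
  atom 11: aromatic c, 3 neighbours → 0 H
  atom 12: C, bond orders sum to 1 (valence 4) → 3 H
  atom 13: aromatic c, 2 neighbours → 1 H
  atom 14: aromatic c, 3 neighbours → 0 H
  atom 15: aromatic c, 3 neighbours → 0 H
  atom 16: N, bond orders sum to 1 (valence 3) → 2 H
Totals → C:14, H:15, N:1, O:1.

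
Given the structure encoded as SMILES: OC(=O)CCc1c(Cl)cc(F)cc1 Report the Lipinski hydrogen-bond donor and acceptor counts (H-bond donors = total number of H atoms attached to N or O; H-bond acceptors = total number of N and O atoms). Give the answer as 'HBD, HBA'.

Donors: find every N or O and count the H atoms it carries.
  atom 1 (O): bond orders sum to 1 → 1 H
  atom 3 (O): bond orders sum to 2 → 0 H
Lipinski HBD = 1.
Acceptors: N atoms = 0, O atoms = 2 → HBA = 2.

1, 2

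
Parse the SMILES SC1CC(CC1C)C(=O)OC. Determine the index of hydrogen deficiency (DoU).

2

Molecular formula: C8H14O2S.
DoU = (2C + 2 + N − H − X) / 2, where X is the halogen count and O/S are ignored.
    = (2·8 + 2 + 0 − 14 − 0) / 2 = 4 / 2 = 2.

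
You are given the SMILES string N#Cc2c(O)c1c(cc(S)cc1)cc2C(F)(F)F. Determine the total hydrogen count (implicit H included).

Walk through each heavy atom and fill implicit hydrogens from standard valence (C 4, N 3, O 2, S 2, halogen 1); for lowercase aromatic atoms, an aromatic c carries 1 H when it has two neighbours and 0 H with three, and aromatic n carries 0 H:
  atom 1: N, bond orders sum to 3 (valence 3) → 0 H
  atom 2: C, bond orders sum to 4 (valence 4) → 0 H
  atom 3: aromatic c, 3 neighbours → 0 H
  atom 4: aromatic c, 3 neighbours → 0 H
  atom 5: O, bond orders sum to 1 (valence 2) → 1 H
  atom 6: aromatic c, 3 neighbours → 0 H
  atom 7: aromatic c, 3 neighbours → 0 H
  atom 8: aromatic c, 2 neighbours → 1 H
  atom 9: aromatic c, 3 neighbours → 0 H
  atom 10: S, bond orders sum to 1 (valence 2) → 1 H
  atom 11: aromatic c, 2 neighbours → 1 H
  atom 12: aromatic c, 2 neighbours → 1 H
  atom 13: aromatic c, 2 neighbours → 1 H
  atom 14: aromatic c, 3 neighbours → 0 H
  atom 15: C, bond orders sum to 4 (valence 4) → 0 H
  atom 16: F (halogen, monovalent) → 0 H
  atom 17: F (halogen, monovalent) → 0 H
  atom 18: F (halogen, monovalent) → 0 H
Total hydrogens: 6.

6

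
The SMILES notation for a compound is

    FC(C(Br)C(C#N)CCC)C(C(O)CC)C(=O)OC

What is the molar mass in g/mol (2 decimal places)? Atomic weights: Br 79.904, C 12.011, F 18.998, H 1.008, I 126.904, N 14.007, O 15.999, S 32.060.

338.22 g/mol

First, the molecular formula is C13H21BrFNO3 (counting implicit H from valence).
  Br: 1 × 79.904 = 79.904
  C: 13 × 12.011 = 156.143
  F: 1 × 18.998 = 18.998
  H: 21 × 1.008 = 21.168
  N: 1 × 14.007 = 14.007
  O: 3 × 15.999 = 47.997
Sum: 1×79.904 + 13×12.011 + 1×18.998 + 21×1.008 + 1×14.007 + 3×15.999 = 338.217 → 338.22 g/mol.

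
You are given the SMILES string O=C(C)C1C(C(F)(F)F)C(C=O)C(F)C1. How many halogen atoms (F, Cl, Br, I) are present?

4

Halogen atoms appear at heavy-atom positions 7, 8, 9, 14 (4×F).
Other groups present: 1 aldehyde, 1 ketone.
Halogen count: 4.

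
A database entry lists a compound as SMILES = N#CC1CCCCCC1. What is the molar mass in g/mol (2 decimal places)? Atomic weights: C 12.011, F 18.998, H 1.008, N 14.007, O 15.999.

First, the molecular formula is C8H13N (counting implicit H from valence).
  C: 8 × 12.011 = 96.088
  H: 13 × 1.008 = 13.104
  N: 1 × 14.007 = 14.007
Sum: 8×12.011 + 13×1.008 + 1×14.007 = 123.199 → 123.20 g/mol.

123.20 g/mol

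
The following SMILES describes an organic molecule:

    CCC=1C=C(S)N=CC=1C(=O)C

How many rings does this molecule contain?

In SMILES, each pair of matching ring-closure digits denotes one ring-closing bond; the number of such bonds equals the number of independent rings.
Ring-closure bonds here: 1.

1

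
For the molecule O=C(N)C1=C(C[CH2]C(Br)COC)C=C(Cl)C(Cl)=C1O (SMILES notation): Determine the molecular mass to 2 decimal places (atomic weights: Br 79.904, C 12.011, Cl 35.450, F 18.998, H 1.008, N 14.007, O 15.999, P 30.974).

371.05 g/mol

First, the molecular formula is C12H14BrCl2NO3 (counting implicit H from valence).
  Br: 1 × 79.904 = 79.904
  C: 12 × 12.011 = 144.132
  Cl: 2 × 35.450 = 70.900
  H: 14 × 1.008 = 14.112
  N: 1 × 14.007 = 14.007
  O: 3 × 15.999 = 47.997
Sum: 1×79.904 + 12×12.011 + 2×35.450 + 14×1.008 + 1×14.007 + 3×15.999 = 371.052 → 371.05 g/mol.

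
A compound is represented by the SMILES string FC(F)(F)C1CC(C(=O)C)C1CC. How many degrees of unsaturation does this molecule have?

Degree of unsaturation = (number of rings) + (number of π bonds).
Ring closures in the SMILES: 1.
π bonds: 1 double bond (each 1 DoU) → 1 DoU from unsaturation.
Total DoU = 1 + 1 = 2.

2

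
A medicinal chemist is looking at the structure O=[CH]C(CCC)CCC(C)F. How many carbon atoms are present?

Count every carbon token in the SMILES (each C, including those in ring-closure positions and inside branches).
Carbon count: 9.

9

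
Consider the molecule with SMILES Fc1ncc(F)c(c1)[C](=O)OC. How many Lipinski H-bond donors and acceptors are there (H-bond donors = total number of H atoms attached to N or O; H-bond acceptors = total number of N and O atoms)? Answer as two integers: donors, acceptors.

0, 3

Donors: find every N or O and count the H atoms it carries.
  atom 3 (N): bond orders sum to 3 → 0 H
  atom 10 (O): bond orders sum to 2 → 0 H
  atom 11 (O): bond orders sum to 2 → 0 H
Lipinski HBD = 0.
Acceptors: N atoms = 1, O atoms = 2 → HBA = 3.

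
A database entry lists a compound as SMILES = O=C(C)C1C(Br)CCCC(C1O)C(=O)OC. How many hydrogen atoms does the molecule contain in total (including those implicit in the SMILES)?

17

Walk through each heavy atom and fill implicit hydrogens from standard valence (C 4, N 3, O 2, S 2, halogen 1):
  atom 1: O, bond orders sum to 2 (valence 2) → 0 H
  atom 2: C, bond orders sum to 4 (valence 4) → 0 H
  atom 3: C, bond orders sum to 1 (valence 4) → 3 H
  atom 4: C, bond orders sum to 3 (valence 4) → 1 H
  atom 5: C, bond orders sum to 3 (valence 4) → 1 H
  atom 6: Br (halogen, monovalent) → 0 H
  atom 7: C, bond orders sum to 2 (valence 4) → 2 H
  atom 8: C, bond orders sum to 2 (valence 4) → 2 H
  atom 9: C, bond orders sum to 2 (valence 4) → 2 H
  atom 10: C, bond orders sum to 3 (valence 4) → 1 H
  atom 11: C, bond orders sum to 3 (valence 4) → 1 H
  atom 12: O, bond orders sum to 1 (valence 2) → 1 H
  atom 13: C, bond orders sum to 4 (valence 4) → 0 H
  atom 14: O, bond orders sum to 2 (valence 2) → 0 H
  atom 15: O, bond orders sum to 2 (valence 2) → 0 H
  atom 16: C, bond orders sum to 1 (valence 4) → 3 H
Total hydrogens: 17.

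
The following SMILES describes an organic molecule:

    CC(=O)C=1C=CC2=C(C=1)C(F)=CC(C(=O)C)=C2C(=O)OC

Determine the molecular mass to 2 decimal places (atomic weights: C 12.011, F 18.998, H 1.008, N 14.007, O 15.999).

288.27 g/mol

First, the molecular formula is C16H13FO4 (counting implicit H from valence).
  C: 16 × 12.011 = 192.176
  F: 1 × 18.998 = 18.998
  H: 13 × 1.008 = 13.104
  O: 4 × 15.999 = 63.996
Sum: 16×12.011 + 1×18.998 + 13×1.008 + 4×15.999 = 288.274 → 288.27 g/mol.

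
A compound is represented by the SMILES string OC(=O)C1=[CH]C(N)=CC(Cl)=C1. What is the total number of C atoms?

7

Count every carbon token in the SMILES (each C, including those in ring-closure positions and inside branches).
Carbon count: 7.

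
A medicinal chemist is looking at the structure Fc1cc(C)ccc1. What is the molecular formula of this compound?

Walk through each heavy atom and fill implicit hydrogens from standard valence (C 4, N 3, O 2, S 2, halogen 1); for lowercase aromatic atoms, an aromatic c carries 1 H when it has two neighbours and 0 H with three, and aromatic n carries 0 H:
  atom 1: F (halogen, monovalent) → 0 H
  atom 2: aromatic c, 3 neighbours → 0 H
  atom 3: aromatic c, 2 neighbours → 1 H
  atom 4: aromatic c, 3 neighbours → 0 H
  atom 5: C, bond orders sum to 1 (valence 4) → 3 H
  atom 6: aromatic c, 2 neighbours → 1 H
  atom 7: aromatic c, 2 neighbours → 1 H
  atom 8: aromatic c, 2 neighbours → 1 H
Totals → C:7, H:7, F:1.

C7H7F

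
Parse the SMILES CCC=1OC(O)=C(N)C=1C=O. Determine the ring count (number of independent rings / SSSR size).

In SMILES, each pair of matching ring-closure digits denotes one ring-closing bond; the number of such bonds equals the number of independent rings.
Ring-closure bonds here: 1.

1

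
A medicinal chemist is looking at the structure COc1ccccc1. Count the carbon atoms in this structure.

Count every carbon token in the SMILES (each C, including those in ring-closure positions and inside branches).
Carbon count: 7.

7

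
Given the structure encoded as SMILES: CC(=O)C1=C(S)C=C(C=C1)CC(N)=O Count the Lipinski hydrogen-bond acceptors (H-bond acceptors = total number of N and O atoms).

3

N atoms: 1; O atoms: 2.
Lipinski HBA = 1 + 2 = 3.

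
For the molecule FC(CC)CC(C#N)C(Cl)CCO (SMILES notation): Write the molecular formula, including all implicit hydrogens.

Walk through each heavy atom and fill implicit hydrogens from standard valence (C 4, N 3, O 2, S 2, halogen 1):
  atom 1: F (halogen, monovalent) → 0 H
  atom 2: C, bond orders sum to 3 (valence 4) → 1 H
  atom 3: C, bond orders sum to 2 (valence 4) → 2 H
  atom 4: C, bond orders sum to 1 (valence 4) → 3 H
  atom 5: C, bond orders sum to 2 (valence 4) → 2 H
  atom 6: C, bond orders sum to 3 (valence 4) → 1 H
  atom 7: C, bond orders sum to 4 (valence 4) → 0 H
  atom 8: N, bond orders sum to 3 (valence 3) → 0 H
  atom 9: C, bond orders sum to 3 (valence 4) → 1 H
  atom 10: Cl (halogen, monovalent) → 0 H
  atom 11: C, bond orders sum to 2 (valence 4) → 2 H
  atom 12: C, bond orders sum to 2 (valence 4) → 2 H
  atom 13: O, bond orders sum to 1 (valence 2) → 1 H
Totals → C:9, H:15, Cl:1, F:1, N:1, O:1.
In Hill order: C9H15ClFNO.

C9H15ClFNO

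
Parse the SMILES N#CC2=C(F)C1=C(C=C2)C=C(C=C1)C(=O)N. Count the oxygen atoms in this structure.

1

Scan the SMILES for O atoms (remember two-letter symbols like Cl and Br are single atoms).
Oxygen count: 1.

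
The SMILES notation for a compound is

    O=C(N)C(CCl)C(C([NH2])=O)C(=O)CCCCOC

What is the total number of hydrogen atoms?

19

Walk through each heavy atom and fill implicit hydrogens from standard valence (C 4, N 3, O 2, S 2, halogen 1):
  atom 1: O, bond orders sum to 2 (valence 2) → 0 H
  atom 2: C, bond orders sum to 4 (valence 4) → 0 H
  atom 3: N, bond orders sum to 1 (valence 3) → 2 H
  atom 4: C, bond orders sum to 3 (valence 4) → 1 H
  atom 5: C, bond orders sum to 2 (valence 4) → 2 H
  atom 6: Cl (halogen, monovalent) → 0 H
  atom 7: C, bond orders sum to 3 (valence 4) → 1 H
  atom 8: C, bond orders sum to 4 (valence 4) → 0 H
  atom 9: N with explicit H count 2
  atom 10: O, bond orders sum to 2 (valence 2) → 0 H
  atom 11: C, bond orders sum to 4 (valence 4) → 0 H
  atom 12: O, bond orders sum to 2 (valence 2) → 0 H
  atom 13: C, bond orders sum to 2 (valence 4) → 2 H
  atom 14: C, bond orders sum to 2 (valence 4) → 2 H
  atom 15: C, bond orders sum to 2 (valence 4) → 2 H
  atom 16: C, bond orders sum to 2 (valence 4) → 2 H
  atom 17: O, bond orders sum to 2 (valence 2) → 0 H
  atom 18: C, bond orders sum to 1 (valence 4) → 3 H
Total hydrogens: 19.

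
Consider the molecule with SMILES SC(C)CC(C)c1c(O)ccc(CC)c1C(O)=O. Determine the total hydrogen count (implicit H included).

Walk through each heavy atom and fill implicit hydrogens from standard valence (C 4, N 3, O 2, S 2, halogen 1); for lowercase aromatic atoms, an aromatic c carries 1 H when it has two neighbours and 0 H with three, and aromatic n carries 0 H:
  atom 1: S, bond orders sum to 1 (valence 2) → 1 H
  atom 2: C, bond orders sum to 3 (valence 4) → 1 H
  atom 3: C, bond orders sum to 1 (valence 4) → 3 H
  atom 4: C, bond orders sum to 2 (valence 4) → 2 H
  atom 5: C, bond orders sum to 3 (valence 4) → 1 H
  atom 6: C, bond orders sum to 1 (valence 4) → 3 H
  atom 7: aromatic c, 3 neighbours → 0 H
  atom 8: aromatic c, 3 neighbours → 0 H
  atom 9: O, bond orders sum to 1 (valence 2) → 1 H
  atom 10: aromatic c, 2 neighbours → 1 H
  atom 11: aromatic c, 2 neighbours → 1 H
  atom 12: aromatic c, 3 neighbours → 0 H
  atom 13: C, bond orders sum to 2 (valence 4) → 2 H
  atom 14: C, bond orders sum to 1 (valence 4) → 3 H
  atom 15: aromatic c, 3 neighbours → 0 H
  atom 16: C, bond orders sum to 4 (valence 4) → 0 H
  atom 17: O, bond orders sum to 1 (valence 2) → 1 H
  atom 18: O, bond orders sum to 2 (valence 2) → 0 H
Total hydrogens: 20.

20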